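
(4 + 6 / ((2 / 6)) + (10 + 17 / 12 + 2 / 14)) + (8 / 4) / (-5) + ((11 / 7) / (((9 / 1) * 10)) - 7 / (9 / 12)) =30043 / 1260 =23.84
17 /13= 1.31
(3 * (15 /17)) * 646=1710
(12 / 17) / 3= 4 / 17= 0.24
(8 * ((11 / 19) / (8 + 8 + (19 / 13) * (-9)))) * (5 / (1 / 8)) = 45760 / 703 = 65.09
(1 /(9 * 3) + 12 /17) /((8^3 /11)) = 3751 /235008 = 0.02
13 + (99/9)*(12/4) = 46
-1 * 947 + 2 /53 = -50189 /53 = -946.96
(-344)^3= -40707584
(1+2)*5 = 15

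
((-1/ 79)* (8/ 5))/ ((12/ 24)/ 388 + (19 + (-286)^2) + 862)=-6208/ 25342154435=-0.00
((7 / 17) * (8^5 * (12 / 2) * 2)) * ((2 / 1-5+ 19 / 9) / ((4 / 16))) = -575688.78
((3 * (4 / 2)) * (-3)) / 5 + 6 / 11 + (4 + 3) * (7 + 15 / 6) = 6979 / 110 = 63.45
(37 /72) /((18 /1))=37 /1296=0.03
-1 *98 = -98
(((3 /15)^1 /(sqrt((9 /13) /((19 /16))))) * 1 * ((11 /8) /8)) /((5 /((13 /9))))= 143 * sqrt(247) /172800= 0.01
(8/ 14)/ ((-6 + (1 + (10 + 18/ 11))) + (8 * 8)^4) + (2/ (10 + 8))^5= 431481433/ 25427407632669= 0.00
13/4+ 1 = 4.25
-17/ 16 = -1.06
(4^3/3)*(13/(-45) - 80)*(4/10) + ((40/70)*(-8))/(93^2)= -685.13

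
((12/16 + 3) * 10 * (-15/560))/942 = -75/70336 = -0.00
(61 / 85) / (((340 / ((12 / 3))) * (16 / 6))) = 183 / 57800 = 0.00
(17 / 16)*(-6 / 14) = -51 / 112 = -0.46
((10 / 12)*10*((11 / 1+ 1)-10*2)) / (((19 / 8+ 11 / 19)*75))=-1216 / 4041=-0.30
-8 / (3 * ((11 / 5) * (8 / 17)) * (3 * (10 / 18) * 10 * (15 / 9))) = -51 / 550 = -0.09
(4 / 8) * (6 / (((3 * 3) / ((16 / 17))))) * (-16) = -256 / 51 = -5.02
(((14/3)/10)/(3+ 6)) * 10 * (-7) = -98/27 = -3.63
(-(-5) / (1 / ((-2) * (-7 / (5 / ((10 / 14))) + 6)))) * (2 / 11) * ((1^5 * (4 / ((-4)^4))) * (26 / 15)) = -65 / 264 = -0.25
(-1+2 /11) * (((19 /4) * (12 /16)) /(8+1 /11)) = -513 /1424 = -0.36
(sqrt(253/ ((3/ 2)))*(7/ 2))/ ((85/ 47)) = 329*sqrt(1518)/ 510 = 25.13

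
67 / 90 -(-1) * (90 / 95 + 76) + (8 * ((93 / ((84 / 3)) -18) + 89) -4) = 7999111 / 11970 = 668.26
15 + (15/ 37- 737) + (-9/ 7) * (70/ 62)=-829334/ 1147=-723.05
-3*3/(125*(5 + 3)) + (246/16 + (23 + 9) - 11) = 18183/500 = 36.37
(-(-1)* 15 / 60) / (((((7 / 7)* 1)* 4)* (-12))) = -0.01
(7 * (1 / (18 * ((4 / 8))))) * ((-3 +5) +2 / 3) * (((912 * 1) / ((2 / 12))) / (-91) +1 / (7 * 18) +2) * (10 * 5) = -19041400 / 3159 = -6027.67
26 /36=13 /18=0.72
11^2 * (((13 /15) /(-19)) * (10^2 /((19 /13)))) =-408980 /1083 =-377.64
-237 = -237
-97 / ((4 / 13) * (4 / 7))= -8827 / 16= -551.69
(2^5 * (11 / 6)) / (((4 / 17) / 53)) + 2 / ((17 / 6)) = 673984 / 51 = 13215.37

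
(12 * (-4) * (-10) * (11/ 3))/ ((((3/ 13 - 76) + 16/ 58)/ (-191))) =126732320/ 28461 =4452.84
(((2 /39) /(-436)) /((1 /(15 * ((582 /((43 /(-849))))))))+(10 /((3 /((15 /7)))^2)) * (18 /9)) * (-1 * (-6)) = 182.87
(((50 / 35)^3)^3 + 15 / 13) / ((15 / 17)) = 46258033957 / 1573790673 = 29.39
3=3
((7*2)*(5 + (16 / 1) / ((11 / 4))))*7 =11662 / 11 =1060.18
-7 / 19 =-0.37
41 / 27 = 1.52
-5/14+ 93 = 92.64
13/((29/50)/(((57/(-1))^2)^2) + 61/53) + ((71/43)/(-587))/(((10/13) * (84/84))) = 91760248589890699/8126543035804670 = 11.29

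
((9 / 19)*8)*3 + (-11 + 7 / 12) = 217 / 228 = 0.95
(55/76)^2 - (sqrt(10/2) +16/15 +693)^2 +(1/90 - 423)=-208869980477/433200 - 20822*sqrt(5)/15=-485259.96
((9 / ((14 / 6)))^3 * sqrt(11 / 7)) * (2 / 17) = 39366 * sqrt(77) / 40817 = 8.46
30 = 30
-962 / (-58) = 481 / 29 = 16.59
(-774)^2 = 599076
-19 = -19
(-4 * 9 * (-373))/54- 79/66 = 16333/66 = 247.47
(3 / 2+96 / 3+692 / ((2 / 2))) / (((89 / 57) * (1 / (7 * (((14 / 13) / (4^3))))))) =4052643 / 74048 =54.73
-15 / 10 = -3 / 2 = -1.50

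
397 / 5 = 79.40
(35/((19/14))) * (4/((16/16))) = 1960/19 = 103.16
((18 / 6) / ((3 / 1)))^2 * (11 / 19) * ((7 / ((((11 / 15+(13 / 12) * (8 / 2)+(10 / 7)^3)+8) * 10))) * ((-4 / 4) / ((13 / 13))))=-79233 / 3124664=-0.03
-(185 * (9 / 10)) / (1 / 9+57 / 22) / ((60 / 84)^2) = -1615383 / 13375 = -120.78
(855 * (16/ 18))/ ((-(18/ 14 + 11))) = -2660/ 43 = -61.86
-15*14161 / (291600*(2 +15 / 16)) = -14161 / 57105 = -0.25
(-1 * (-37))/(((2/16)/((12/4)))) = 888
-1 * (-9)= 9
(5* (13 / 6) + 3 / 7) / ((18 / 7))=473 / 108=4.38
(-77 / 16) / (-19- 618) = 11 / 1456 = 0.01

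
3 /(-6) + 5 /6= 1 /3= 0.33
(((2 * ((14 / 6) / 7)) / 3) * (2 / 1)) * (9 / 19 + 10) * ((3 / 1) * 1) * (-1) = -796 / 57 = -13.96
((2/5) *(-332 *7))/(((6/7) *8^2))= -4067/240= -16.95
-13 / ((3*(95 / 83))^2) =-89557 / 81225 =-1.10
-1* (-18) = 18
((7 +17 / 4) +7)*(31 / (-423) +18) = 553559 / 1692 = 327.16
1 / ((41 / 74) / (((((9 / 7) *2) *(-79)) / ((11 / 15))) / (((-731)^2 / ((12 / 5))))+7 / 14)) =1518606281 / 1686977677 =0.90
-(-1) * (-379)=-379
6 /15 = 2 /5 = 0.40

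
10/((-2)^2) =5/2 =2.50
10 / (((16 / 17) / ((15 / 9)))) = 425 / 24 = 17.71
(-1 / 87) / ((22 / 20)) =-10 / 957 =-0.01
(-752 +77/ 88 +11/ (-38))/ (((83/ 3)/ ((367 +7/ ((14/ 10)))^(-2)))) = -114215/ 581950848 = -0.00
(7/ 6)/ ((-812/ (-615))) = 205/ 232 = 0.88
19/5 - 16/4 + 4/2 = 9/5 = 1.80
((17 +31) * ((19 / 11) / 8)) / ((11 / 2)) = 228 / 121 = 1.88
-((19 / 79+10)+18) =-2231 / 79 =-28.24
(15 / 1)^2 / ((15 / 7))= 105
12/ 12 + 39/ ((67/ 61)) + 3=2647/ 67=39.51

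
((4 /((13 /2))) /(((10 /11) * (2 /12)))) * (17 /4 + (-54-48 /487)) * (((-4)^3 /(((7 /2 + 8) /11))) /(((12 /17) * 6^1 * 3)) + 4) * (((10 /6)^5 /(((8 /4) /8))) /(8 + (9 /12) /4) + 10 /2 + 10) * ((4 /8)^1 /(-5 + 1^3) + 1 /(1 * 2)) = 1413939204755 /1069684299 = 1321.83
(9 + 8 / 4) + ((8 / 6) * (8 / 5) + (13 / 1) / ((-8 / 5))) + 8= 1561 / 120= 13.01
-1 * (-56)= 56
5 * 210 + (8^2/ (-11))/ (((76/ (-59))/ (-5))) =214730/ 209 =1027.42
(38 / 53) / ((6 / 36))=4.30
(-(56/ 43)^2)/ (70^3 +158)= -1568/ 317249571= -0.00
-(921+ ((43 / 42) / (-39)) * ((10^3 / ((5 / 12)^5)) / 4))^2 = -821580900921 / 5175625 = -158740.42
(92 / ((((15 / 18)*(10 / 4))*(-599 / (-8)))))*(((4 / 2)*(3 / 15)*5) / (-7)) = -17664 / 104825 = -0.17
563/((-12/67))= -37721/12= -3143.42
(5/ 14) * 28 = 10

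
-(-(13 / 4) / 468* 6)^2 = -1 / 576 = -0.00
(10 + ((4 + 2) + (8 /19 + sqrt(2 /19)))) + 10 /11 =sqrt(38) /19 + 3622 /209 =17.65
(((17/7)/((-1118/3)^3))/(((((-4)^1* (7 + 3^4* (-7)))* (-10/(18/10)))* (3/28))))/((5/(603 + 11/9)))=416007/97819052240000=0.00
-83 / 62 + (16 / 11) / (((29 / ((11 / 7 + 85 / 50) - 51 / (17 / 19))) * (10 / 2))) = -6498931 / 3461150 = -1.88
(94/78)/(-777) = -47/30303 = -0.00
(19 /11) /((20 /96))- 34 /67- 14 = -6.22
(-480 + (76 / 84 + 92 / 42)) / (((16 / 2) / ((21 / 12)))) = -10015 / 96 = -104.32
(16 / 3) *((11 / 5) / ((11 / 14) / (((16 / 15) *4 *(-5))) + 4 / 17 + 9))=2680832 / 2101665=1.28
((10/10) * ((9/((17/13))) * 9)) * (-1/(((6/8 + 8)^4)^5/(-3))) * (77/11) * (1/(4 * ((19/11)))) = 9551732388397056/351127924430420416736602783203125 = 0.00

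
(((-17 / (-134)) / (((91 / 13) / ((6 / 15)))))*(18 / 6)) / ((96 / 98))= 119 / 5360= 0.02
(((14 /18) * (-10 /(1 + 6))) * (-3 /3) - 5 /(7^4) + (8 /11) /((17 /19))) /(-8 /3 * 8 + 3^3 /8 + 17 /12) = -62128184 /534743517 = -0.12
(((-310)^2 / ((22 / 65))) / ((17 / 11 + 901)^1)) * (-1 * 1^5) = -1561625 / 4964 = -314.59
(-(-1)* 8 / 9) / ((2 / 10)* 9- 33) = -10 / 351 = -0.03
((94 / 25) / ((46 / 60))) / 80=141 / 2300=0.06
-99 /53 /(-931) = 99 /49343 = 0.00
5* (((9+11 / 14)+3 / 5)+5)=1077 / 14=76.93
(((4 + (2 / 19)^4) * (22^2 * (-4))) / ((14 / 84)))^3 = -222040902994359017766912000000 / 2213314919066161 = -100320519724342.81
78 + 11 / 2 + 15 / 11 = 1867 / 22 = 84.86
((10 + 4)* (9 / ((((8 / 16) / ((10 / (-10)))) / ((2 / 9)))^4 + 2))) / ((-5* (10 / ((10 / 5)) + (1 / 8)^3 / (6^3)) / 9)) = -1.64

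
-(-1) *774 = 774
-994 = -994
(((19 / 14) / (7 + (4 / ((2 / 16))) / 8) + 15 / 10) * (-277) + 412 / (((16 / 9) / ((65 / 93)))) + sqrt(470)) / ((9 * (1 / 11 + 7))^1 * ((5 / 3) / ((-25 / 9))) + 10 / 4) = 13734775 / 1708658 - 110 * sqrt(470) / 3937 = 7.43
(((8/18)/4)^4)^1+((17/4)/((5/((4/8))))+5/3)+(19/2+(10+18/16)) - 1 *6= 2193581/131220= 16.72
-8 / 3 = -2.67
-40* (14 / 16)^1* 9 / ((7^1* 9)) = -5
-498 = -498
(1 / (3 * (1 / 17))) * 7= 119 / 3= 39.67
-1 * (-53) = 53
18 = 18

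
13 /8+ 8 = 77 /8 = 9.62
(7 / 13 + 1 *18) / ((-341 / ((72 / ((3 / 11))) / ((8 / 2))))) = -3.59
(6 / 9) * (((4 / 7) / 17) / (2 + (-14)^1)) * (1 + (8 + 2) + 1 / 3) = -4 / 189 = -0.02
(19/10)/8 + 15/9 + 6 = 1897/240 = 7.90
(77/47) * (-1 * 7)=-539/47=-11.47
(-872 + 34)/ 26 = -419/ 13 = -32.23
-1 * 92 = -92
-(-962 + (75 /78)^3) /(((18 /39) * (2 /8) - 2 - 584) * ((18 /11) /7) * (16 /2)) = -144524611 /164760128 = -0.88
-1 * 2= -2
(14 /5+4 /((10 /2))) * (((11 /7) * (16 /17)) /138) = 528 /13685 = 0.04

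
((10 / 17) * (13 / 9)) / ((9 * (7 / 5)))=650 / 9639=0.07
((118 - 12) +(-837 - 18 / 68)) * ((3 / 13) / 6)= -24863 / 884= -28.13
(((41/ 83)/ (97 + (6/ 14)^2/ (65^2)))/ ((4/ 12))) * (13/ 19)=331032975/ 31668421418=0.01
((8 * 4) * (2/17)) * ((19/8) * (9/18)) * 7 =532/17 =31.29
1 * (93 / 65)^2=8649 / 4225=2.05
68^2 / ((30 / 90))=13872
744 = 744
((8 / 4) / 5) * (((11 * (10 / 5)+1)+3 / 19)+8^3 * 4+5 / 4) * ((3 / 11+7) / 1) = 1260024 / 209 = 6028.82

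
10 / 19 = 0.53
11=11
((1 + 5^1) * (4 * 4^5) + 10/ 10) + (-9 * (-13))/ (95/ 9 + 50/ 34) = 45239581/ 1840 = 24586.73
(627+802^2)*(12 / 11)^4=13350479616 / 14641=911855.72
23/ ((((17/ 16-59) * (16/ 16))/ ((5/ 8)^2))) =-575/ 3708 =-0.16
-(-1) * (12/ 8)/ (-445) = -3/ 890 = -0.00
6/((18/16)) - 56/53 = 680/159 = 4.28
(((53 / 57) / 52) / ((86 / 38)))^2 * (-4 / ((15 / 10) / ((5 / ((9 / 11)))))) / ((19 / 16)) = -0.00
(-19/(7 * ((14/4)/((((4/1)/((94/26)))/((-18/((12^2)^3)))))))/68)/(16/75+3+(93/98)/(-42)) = 172092211200/262333273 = 656.01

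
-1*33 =-33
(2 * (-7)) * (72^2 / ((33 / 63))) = -1524096 / 11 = -138554.18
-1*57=-57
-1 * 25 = -25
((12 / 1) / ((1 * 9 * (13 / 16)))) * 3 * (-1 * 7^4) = -153664 / 13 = -11820.31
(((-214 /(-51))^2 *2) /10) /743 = 45796 /9662715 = 0.00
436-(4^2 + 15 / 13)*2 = 5222 / 13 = 401.69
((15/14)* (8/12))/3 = 5/21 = 0.24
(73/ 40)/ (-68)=-73/ 2720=-0.03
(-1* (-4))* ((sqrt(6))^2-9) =-12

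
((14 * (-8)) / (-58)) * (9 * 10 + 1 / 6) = 15148 / 87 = 174.11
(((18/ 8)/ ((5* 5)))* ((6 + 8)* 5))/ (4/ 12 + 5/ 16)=1512/ 155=9.75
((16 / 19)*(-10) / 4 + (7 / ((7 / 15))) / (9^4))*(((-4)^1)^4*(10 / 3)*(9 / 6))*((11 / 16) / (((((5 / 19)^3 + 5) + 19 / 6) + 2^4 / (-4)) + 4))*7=-388646535200 / 245557089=-1582.71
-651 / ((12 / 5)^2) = -5425 / 48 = -113.02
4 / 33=0.12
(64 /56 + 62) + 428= 3438 /7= 491.14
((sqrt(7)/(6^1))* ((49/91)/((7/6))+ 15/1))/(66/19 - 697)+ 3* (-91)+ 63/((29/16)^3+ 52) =-21515655/79127 - 1273* sqrt(7)/342602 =-271.92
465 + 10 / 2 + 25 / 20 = 1885 / 4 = 471.25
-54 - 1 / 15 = -811 / 15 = -54.07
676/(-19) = -676/19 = -35.58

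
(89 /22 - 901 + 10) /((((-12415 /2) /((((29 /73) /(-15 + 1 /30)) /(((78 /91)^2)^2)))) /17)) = -1776723193 /14874727032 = -0.12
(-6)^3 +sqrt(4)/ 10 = -1079/ 5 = -215.80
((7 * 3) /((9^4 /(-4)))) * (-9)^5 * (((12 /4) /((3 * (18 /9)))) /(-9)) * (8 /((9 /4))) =-149.33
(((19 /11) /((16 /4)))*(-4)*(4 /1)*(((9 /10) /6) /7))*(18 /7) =-1026 /2695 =-0.38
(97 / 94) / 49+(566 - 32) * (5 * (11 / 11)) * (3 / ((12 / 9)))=13835321 / 2303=6007.52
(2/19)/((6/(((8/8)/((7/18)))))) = 0.05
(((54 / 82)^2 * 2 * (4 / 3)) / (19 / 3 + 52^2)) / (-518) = -2916 / 3540066649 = -0.00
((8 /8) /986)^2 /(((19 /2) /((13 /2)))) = 13 /18471724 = 0.00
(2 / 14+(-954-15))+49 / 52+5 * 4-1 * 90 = -377801 / 364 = -1037.91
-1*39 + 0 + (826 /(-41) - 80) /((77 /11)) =-53.31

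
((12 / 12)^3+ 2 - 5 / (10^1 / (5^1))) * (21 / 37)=21 / 74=0.28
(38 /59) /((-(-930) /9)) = 57 /9145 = 0.01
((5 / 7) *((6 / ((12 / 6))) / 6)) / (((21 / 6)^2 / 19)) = 190 / 343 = 0.55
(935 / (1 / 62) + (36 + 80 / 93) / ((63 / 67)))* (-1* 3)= -339875906 / 1953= -174027.60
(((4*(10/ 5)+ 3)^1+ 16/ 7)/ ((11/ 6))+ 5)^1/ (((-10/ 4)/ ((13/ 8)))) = -12259/ 1540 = -7.96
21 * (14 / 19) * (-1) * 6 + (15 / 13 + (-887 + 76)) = -222964 / 247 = -902.69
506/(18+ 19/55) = 27830/1009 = 27.58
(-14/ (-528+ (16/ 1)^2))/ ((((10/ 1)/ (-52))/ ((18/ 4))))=-819/ 680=-1.20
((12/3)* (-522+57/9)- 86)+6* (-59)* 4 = -10694/3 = -3564.67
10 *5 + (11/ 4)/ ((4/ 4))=211/ 4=52.75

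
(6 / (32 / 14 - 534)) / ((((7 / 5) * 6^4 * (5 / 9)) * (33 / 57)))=-0.00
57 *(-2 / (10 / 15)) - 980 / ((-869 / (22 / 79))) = -170.69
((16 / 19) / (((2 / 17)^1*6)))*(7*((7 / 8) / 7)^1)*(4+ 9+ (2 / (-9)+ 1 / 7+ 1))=14909 / 1026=14.53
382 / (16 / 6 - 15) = -1146 / 37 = -30.97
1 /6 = 0.17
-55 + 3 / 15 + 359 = 1521 / 5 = 304.20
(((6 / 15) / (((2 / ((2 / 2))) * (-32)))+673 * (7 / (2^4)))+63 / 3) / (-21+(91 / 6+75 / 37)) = -5602059 / 67600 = -82.87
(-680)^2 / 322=231200 / 161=1436.02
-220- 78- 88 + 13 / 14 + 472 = 1217 / 14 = 86.93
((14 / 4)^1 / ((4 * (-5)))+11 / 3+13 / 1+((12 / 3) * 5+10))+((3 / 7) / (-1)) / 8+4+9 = 6241 / 105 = 59.44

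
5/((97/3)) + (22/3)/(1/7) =14983/291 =51.49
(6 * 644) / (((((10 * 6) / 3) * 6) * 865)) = 161 / 4325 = 0.04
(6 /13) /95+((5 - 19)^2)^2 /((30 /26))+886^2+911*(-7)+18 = 3008203879 /3705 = 811930.87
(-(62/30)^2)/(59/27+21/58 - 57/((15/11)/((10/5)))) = 167214/3173215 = 0.05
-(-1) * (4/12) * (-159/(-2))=53/2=26.50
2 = 2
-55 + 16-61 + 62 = -38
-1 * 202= -202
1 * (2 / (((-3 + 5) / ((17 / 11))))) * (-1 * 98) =-1666 / 11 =-151.45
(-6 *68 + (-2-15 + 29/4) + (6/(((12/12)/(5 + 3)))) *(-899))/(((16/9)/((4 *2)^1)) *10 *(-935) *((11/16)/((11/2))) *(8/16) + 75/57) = 29801709/87925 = 338.94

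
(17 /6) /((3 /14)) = 119 /9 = 13.22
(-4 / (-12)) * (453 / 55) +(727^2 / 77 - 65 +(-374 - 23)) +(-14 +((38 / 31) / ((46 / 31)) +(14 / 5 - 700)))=5694.38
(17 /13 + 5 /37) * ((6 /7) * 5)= 20820 /3367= 6.18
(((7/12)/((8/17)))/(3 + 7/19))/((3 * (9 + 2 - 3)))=2261/147456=0.02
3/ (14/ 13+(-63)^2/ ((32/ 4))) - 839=-43383539/ 51709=-838.99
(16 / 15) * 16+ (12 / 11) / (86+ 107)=543668 / 31845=17.07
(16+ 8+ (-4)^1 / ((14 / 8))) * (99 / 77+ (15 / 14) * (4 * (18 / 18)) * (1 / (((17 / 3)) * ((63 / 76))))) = 278312 / 5831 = 47.73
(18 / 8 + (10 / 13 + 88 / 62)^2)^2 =20915777184129 / 422026932496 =49.56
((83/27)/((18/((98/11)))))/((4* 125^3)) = 4067/20882812500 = 0.00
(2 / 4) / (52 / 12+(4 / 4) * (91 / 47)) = 141 / 1768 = 0.08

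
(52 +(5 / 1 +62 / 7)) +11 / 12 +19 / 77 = 61927 / 924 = 67.02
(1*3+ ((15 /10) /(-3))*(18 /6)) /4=3 /8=0.38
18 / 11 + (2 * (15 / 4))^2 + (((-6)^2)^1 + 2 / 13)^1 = 53791 / 572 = 94.04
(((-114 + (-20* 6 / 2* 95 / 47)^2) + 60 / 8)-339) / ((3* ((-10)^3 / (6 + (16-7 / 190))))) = -87649387371 / 839420000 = -104.42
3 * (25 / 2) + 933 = 1941 / 2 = 970.50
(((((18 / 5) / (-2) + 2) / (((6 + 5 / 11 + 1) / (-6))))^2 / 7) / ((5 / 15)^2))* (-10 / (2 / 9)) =-88209 / 58835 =-1.50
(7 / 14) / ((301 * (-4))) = -1 / 2408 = -0.00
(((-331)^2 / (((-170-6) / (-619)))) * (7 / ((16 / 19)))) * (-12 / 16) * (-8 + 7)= 27059485341 / 11264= 2402298.06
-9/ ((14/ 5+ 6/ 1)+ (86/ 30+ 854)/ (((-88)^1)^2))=-1.01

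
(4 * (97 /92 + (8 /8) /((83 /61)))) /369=13663 /704421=0.02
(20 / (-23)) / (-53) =20 / 1219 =0.02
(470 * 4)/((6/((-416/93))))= -391040/279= -1401.58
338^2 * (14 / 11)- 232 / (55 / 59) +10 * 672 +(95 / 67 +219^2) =736391974 / 3685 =199835.00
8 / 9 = 0.89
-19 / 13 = -1.46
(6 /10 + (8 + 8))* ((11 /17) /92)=0.12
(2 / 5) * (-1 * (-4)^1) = 8 / 5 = 1.60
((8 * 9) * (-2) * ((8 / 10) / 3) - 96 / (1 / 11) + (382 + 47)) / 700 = -3327 / 3500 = -0.95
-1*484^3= -113379904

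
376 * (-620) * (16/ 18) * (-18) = 3729920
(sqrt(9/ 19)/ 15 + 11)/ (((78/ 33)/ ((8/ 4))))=9.35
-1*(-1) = 1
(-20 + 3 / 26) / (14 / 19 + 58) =-9823 / 29016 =-0.34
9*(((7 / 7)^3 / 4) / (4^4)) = 9 / 1024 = 0.01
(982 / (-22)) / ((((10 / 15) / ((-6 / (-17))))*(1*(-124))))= 4419 / 23188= 0.19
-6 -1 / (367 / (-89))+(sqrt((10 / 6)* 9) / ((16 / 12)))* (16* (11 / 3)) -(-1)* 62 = 226.65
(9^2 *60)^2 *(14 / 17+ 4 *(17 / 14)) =15966849600 / 119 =134175206.72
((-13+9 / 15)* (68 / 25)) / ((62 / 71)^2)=-171394 / 3875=-44.23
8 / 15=0.53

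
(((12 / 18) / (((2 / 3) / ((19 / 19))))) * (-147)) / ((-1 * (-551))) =-147 / 551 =-0.27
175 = 175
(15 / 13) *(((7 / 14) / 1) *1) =15 / 26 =0.58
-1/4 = -0.25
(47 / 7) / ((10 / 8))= 188 / 35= 5.37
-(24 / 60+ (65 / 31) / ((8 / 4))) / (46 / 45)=-4041 / 2852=-1.42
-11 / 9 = -1.22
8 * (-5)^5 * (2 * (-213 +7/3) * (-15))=-158000000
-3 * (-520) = 1560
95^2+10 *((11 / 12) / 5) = 54161 / 6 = 9026.83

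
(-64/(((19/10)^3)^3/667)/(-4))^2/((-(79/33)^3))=-4092921854208000000000000000000/51338844663531860614110393799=-79.72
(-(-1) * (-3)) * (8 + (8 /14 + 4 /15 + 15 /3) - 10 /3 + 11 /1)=-2258 /35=-64.51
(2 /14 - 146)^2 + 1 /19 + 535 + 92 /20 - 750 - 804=94310108 /4655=20259.96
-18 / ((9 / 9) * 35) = -18 / 35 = -0.51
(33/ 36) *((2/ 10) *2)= 11/ 30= 0.37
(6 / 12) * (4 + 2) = 3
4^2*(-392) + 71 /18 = -112825 /18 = -6268.06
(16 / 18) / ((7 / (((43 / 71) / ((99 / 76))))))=26144 / 442827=0.06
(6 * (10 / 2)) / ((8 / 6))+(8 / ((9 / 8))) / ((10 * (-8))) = 2017 / 90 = 22.41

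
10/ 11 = 0.91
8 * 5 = 40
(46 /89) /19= 46 /1691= 0.03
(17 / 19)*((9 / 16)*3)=459 / 304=1.51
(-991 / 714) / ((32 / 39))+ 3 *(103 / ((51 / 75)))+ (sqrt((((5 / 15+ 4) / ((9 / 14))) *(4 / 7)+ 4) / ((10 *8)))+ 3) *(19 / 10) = 19 *sqrt(795) / 900+ 17456641 / 38080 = 459.02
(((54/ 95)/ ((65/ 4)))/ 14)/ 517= 108/ 22347325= 0.00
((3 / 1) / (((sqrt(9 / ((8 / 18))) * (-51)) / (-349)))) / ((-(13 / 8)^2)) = -44672 / 25857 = -1.73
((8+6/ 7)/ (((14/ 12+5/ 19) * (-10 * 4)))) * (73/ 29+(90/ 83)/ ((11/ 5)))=-140828133/ 302102570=-0.47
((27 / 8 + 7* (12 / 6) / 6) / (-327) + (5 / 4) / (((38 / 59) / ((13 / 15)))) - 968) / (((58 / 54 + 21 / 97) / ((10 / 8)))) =-20965416555 / 22399936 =-935.96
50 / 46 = 25 / 23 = 1.09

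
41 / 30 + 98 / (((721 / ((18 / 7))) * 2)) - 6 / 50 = 21961 / 15450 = 1.42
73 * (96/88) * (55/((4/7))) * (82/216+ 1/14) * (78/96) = 1618045/576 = 2809.11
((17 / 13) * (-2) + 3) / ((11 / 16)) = 80 / 143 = 0.56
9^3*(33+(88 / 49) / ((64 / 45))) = 9791199 / 392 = 24977.55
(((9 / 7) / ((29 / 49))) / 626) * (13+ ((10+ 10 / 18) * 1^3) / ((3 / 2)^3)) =27433 / 490158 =0.06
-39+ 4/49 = -1907/49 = -38.92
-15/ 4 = -3.75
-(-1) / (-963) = -0.00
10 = 10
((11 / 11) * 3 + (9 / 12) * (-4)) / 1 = 0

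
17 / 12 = 1.42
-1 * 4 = -4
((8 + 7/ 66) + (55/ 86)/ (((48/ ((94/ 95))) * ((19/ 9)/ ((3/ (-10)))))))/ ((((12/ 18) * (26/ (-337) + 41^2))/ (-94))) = -0.68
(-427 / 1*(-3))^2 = 1640961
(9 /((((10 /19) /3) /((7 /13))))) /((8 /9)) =32319 /1040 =31.08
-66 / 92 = -33 / 46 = -0.72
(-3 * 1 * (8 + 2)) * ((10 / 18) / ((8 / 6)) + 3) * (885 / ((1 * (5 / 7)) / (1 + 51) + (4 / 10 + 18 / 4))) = -55032250 / 2981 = -18461.00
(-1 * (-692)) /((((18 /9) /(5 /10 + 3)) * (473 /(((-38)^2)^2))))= 2525099696 /473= 5338477.16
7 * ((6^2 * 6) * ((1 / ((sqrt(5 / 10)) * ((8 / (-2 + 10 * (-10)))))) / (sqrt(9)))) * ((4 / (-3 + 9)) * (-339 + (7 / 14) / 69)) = 33401634 * sqrt(2) / 23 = 2053784.51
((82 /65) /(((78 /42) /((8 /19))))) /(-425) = -4592 /6823375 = -0.00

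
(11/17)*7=77/17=4.53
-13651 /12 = -1137.58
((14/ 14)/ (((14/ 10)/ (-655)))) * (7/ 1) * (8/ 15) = -5240/ 3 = -1746.67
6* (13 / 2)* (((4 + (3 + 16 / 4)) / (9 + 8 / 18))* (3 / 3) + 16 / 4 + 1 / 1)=20436 / 85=240.42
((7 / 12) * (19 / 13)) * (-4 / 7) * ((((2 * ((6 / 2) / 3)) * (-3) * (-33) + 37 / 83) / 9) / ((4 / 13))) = -312949 / 8964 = -34.91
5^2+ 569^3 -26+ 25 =184220033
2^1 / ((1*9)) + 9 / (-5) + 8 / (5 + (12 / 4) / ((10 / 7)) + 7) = -2137 / 2115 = -1.01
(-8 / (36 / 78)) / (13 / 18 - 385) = 312 / 6917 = 0.05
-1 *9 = -9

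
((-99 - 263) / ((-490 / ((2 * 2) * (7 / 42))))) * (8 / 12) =724 / 2205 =0.33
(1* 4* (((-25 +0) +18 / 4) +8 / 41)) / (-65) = 666 / 533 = 1.25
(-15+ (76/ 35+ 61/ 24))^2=74666881/ 705600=105.82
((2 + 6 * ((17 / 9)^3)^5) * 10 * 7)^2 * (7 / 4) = 281049350970354202724442577650666122276800 / 4710128697246244834921603689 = 59669144737949.18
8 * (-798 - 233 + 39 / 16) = -16457 / 2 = -8228.50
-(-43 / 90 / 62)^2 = -0.00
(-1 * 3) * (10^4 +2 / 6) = -30001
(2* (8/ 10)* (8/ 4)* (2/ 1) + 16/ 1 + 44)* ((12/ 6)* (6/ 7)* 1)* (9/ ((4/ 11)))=98604/ 35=2817.26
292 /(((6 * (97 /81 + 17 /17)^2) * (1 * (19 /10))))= 798255 /150499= 5.30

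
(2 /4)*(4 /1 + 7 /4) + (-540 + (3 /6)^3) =-537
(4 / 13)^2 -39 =-6575 / 169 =-38.91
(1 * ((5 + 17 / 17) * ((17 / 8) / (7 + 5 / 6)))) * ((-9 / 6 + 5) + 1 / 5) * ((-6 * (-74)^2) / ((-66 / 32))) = 247997088 / 2585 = 95936.98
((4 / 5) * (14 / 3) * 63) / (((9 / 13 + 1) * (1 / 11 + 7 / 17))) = 64974 / 235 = 276.49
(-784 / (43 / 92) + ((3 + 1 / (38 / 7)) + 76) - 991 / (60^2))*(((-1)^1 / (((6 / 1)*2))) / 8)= 4701468247 / 282355200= 16.65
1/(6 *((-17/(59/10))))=-59/1020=-0.06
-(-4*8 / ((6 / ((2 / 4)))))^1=2.67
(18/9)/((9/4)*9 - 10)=8/41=0.20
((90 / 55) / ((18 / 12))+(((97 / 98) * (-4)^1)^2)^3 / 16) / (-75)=-36816863663288 / 11419061940825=-3.22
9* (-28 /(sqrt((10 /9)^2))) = -1134 /5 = -226.80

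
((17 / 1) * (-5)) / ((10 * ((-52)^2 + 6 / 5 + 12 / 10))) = -5 / 1592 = -0.00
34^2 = 1156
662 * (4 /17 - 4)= -42368 /17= -2492.24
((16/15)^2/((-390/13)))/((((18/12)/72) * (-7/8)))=16384/7875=2.08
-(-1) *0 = 0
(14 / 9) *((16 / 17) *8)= 1792 / 153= 11.71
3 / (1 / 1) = 3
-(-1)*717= 717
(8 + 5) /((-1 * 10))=-13 /10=-1.30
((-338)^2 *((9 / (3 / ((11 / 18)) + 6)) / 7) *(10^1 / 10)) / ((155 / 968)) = 456176292 / 5425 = 84087.80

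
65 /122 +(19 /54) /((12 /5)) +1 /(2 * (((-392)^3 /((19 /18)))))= 808822746689 /1190509996032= 0.68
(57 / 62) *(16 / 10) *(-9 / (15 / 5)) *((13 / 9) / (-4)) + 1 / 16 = 4107 / 2480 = 1.66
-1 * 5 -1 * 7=-12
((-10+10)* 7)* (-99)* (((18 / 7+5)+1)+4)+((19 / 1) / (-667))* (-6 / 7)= 114 / 4669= 0.02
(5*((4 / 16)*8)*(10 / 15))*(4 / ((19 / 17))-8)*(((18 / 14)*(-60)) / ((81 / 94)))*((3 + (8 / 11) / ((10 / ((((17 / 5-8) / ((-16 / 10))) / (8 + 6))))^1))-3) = 172960 / 4389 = 39.41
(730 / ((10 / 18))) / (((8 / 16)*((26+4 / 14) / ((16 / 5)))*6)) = 6132 / 115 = 53.32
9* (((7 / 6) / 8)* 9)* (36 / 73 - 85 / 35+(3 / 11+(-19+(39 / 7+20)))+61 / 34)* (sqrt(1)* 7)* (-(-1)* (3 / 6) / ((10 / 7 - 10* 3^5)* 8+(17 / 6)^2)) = -15252974163 / 1068922880432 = -0.01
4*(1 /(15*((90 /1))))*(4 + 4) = 16 /675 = 0.02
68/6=34/3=11.33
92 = 92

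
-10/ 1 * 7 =-70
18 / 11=1.64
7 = 7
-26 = -26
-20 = -20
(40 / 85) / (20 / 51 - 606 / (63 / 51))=-84 / 87497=-0.00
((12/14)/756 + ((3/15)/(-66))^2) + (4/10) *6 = 4270913/1778700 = 2.40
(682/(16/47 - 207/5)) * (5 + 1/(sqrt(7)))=-801350/9649 - 160270 * sqrt(7)/67543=-89.33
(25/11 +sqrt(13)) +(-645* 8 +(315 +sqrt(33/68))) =-53270/11 +sqrt(561)/34 +sqrt(13) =-4838.43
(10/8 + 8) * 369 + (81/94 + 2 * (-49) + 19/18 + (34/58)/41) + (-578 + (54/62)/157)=2739.19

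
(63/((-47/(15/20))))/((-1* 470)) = 189/88360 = 0.00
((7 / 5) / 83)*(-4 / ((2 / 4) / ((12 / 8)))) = -84 / 415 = -0.20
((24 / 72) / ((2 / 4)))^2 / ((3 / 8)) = 32 / 27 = 1.19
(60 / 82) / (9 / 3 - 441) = -5 / 2993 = -0.00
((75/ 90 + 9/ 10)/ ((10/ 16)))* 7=1456/ 75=19.41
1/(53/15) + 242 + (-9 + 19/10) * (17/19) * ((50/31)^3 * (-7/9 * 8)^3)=145727787045581/21869662473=6663.47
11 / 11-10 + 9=0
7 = 7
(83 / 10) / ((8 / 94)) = 3901 / 40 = 97.52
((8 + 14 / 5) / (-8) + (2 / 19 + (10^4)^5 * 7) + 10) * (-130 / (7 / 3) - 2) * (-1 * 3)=80598000000000000001008081 / 665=121200000000000000001515.90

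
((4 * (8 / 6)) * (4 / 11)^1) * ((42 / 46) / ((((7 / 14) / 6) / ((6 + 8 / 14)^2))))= 70656 / 77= 917.61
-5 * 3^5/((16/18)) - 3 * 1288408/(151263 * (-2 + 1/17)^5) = -133888062457/98018424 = -1365.95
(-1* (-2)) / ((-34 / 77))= -77 / 17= -4.53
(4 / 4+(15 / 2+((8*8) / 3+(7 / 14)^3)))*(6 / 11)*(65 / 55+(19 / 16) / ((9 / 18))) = 225047 / 3872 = 58.12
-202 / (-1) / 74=101 / 37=2.73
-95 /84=-1.13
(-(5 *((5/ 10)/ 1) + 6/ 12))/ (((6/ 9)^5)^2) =-177147/ 1024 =-173.00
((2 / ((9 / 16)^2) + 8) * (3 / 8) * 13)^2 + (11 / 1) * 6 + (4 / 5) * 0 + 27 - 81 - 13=3552496 / 729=4873.11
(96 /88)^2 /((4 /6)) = 216 /121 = 1.79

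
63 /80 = 0.79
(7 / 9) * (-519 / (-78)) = 1211 / 234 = 5.18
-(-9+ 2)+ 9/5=44/5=8.80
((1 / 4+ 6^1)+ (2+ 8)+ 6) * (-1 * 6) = -267 / 2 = -133.50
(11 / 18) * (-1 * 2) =-11 / 9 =-1.22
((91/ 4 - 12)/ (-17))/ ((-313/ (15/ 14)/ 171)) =110295/ 297976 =0.37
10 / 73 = 0.14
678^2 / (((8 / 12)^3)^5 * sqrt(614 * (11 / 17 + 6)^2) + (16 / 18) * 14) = 5318515280344627342863 / 143849911821410020 - 1621868141633324544 * sqrt(614) / 35962477955352505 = 35855.16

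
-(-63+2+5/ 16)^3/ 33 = 915498611/ 135168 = 6773.04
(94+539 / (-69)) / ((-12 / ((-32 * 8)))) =1838.69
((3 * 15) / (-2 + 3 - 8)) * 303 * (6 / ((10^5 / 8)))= -8181 / 8750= -0.93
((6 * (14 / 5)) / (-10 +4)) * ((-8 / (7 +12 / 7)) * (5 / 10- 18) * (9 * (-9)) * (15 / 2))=1666980 / 61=27327.54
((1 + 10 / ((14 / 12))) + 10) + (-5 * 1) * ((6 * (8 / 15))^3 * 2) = -53919 / 175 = -308.11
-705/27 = -235/9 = -26.11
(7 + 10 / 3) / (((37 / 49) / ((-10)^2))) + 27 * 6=169882 / 111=1530.47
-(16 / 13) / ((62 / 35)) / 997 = -280 / 401791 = -0.00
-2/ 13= -0.15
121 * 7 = 847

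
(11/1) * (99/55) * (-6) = -594/5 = -118.80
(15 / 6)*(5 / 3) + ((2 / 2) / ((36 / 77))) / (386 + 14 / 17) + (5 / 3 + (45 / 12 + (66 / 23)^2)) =2232067357 / 125233344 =17.82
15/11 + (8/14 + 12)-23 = -698/77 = -9.06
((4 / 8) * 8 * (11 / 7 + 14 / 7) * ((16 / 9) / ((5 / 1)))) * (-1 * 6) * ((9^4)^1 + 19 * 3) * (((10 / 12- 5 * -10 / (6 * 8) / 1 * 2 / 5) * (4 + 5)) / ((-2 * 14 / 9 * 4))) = 182332.65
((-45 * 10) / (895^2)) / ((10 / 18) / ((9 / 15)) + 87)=-243 / 38032667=-0.00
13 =13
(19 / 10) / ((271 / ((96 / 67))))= 912 / 90785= 0.01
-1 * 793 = -793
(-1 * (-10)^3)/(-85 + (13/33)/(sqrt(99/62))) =-9163935000/778923997 -1287000 * sqrt(682)/778923997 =-11.81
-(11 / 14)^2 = -121 / 196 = -0.62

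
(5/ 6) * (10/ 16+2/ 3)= 1.08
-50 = -50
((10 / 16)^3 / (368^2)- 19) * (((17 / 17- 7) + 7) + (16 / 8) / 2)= -1317404547 / 34668544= -38.00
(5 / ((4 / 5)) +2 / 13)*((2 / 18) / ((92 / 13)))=37 / 368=0.10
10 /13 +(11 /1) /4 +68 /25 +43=64011 /1300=49.24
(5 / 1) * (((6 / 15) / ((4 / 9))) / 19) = 9 / 38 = 0.24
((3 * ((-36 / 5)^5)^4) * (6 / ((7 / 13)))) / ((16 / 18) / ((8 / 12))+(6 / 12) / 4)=75071849330146410524982959004450816 / 23365020751953125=3213001611559493982.15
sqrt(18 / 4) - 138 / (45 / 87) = -1334 / 5+ 3 * sqrt(2) / 2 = -264.68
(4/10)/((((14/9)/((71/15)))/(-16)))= -3408/175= -19.47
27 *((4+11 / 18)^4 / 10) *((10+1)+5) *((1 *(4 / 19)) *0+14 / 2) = 332208247 / 2430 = 136711.21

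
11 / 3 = 3.67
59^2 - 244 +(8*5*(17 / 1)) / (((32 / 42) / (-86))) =-73518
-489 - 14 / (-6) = -1460 / 3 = -486.67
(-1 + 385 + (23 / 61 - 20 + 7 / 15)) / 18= 166916 / 8235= 20.27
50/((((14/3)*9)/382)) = 9550/21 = 454.76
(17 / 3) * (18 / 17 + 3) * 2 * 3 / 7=138 / 7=19.71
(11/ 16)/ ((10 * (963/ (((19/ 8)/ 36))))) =209/ 44375040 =0.00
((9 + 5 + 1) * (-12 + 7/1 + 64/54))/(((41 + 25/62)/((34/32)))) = -15965/10872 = -1.47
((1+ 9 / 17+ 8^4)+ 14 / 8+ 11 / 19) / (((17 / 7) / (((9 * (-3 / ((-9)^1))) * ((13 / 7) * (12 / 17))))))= 619750989 / 93347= 6639.22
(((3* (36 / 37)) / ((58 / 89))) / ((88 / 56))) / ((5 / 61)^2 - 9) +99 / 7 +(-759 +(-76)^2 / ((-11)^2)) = -697.44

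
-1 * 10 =-10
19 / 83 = 0.23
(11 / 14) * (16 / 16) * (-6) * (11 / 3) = -121 / 7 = -17.29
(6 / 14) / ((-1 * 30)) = -1 / 70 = -0.01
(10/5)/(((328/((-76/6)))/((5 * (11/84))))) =-1045/20664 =-0.05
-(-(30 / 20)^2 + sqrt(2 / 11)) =9 / 4 - sqrt(22) / 11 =1.82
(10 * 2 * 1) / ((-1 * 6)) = -10 / 3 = -3.33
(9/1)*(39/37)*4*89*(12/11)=1499472/407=3684.21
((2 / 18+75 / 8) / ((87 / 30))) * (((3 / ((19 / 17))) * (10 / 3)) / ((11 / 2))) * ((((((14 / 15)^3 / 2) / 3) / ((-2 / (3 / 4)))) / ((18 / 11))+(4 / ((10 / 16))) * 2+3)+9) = 34942456897 / 265108140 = 131.80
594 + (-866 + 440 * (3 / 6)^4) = -489 / 2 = -244.50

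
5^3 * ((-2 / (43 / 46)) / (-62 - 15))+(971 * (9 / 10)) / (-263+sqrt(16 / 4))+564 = 541667179 / 960190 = 564.12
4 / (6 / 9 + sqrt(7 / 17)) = 408 / 5 -36 * sqrt(119) / 5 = 3.06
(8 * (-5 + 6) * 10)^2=6400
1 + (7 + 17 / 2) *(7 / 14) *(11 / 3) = 353 / 12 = 29.42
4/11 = 0.36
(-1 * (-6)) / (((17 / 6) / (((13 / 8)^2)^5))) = 1240726426641 / 4563402752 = 271.89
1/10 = 0.10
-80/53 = -1.51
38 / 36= 19 / 18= 1.06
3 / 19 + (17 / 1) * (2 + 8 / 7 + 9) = 27476 / 133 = 206.59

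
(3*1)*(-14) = -42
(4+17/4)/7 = 33/28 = 1.18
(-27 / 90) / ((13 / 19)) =-57 / 130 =-0.44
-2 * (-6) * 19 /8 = 57 /2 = 28.50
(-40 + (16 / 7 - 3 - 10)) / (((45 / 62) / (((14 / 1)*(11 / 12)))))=-24211 / 27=-896.70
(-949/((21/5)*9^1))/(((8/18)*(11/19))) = -90155/924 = -97.57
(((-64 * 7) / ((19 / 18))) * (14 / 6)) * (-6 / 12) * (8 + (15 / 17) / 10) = 1293600 / 323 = 4004.95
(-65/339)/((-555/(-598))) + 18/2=330887/37629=8.79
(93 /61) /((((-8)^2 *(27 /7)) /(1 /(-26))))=-217 /913536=-0.00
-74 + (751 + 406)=1083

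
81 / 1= 81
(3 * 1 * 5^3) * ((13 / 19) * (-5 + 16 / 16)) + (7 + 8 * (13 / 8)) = -1006.32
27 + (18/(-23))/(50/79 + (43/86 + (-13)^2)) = 16690257/618263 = 27.00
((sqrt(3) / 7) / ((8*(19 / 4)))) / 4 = sqrt(3) / 1064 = 0.00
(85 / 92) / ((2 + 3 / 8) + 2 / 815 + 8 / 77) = 10668350 / 28651951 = 0.37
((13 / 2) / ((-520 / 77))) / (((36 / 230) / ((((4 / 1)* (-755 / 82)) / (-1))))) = -226.47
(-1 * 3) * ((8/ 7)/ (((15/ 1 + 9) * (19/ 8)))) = -8/ 133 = -0.06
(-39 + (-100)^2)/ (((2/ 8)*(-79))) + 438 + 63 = -265/ 79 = -3.35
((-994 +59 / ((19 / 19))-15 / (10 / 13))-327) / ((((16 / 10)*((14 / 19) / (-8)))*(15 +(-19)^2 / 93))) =22644105 / 49168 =460.55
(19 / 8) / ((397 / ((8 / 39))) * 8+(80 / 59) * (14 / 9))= 10089 / 65780744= 0.00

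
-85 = -85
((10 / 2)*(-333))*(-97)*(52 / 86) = 4199130 / 43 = 97654.19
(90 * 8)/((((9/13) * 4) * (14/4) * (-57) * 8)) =-65/399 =-0.16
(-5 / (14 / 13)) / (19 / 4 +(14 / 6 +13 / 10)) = -0.55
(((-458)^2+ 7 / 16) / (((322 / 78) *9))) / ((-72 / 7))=-43631003 / 79488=-548.90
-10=-10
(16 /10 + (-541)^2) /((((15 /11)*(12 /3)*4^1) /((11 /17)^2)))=5616.50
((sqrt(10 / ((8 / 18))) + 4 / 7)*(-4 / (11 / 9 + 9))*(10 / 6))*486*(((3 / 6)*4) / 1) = -21870*sqrt(10) / 23 -58320 / 161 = -3369.15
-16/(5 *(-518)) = 8/1295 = 0.01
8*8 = 64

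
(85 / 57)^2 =7225 / 3249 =2.22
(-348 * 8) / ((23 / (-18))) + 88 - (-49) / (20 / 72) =280966 / 115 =2443.18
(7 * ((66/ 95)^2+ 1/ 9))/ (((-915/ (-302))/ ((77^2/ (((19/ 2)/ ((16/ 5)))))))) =19343928079168/ 7060483125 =2739.75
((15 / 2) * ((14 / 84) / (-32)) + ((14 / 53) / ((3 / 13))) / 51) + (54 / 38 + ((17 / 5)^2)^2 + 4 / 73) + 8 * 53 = 503057548805029 / 899774640000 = 559.09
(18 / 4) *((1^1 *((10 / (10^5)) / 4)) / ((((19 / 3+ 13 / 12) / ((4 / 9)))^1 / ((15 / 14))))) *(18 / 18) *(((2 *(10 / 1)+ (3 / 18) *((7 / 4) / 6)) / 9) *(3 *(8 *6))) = 2887 / 1246000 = 0.00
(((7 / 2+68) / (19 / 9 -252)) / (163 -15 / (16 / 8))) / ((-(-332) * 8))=-99 / 142900768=-0.00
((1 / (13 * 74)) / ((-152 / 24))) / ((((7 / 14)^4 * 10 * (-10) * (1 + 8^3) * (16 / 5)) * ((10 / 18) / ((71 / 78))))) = 71 / 2708799600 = 0.00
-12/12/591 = -1/591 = -0.00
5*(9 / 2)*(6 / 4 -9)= -675 / 4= -168.75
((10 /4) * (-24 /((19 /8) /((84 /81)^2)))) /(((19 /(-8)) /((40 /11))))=40140800 /964953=41.60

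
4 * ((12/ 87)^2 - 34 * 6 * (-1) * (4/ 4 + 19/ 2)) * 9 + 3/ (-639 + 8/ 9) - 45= 372226337082/ 4829863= 77067.68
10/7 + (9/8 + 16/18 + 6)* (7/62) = 72913/31248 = 2.33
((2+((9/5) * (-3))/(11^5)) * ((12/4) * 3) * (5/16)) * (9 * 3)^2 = 10566378963/2576816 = 4100.56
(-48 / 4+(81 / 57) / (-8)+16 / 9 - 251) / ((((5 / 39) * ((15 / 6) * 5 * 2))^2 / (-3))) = 36260133 / 475000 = 76.34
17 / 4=4.25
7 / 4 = 1.75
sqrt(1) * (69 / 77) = 69 / 77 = 0.90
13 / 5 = 2.60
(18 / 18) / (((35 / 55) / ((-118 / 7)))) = -1298 / 49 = -26.49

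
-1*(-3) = 3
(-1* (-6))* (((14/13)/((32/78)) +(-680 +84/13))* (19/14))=-5463.15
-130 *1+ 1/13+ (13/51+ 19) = -110.67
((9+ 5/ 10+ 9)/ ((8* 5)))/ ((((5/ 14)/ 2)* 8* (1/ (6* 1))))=777/ 400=1.94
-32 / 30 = -16 / 15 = -1.07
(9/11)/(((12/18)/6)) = 81/11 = 7.36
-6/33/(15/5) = -2/33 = -0.06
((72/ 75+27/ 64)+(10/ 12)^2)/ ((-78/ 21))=-209293/ 374400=-0.56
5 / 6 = 0.83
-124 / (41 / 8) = -24.20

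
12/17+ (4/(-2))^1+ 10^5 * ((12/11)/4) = 5099758/187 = 27271.43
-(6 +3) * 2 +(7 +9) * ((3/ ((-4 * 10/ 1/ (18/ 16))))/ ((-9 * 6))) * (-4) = -181/ 10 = -18.10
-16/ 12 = -1.33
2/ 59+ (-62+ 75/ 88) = -317303/ 5192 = -61.11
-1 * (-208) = 208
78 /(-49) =-78 /49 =-1.59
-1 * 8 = -8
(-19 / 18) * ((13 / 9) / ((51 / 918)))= -27.44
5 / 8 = 0.62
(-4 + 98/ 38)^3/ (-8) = 19683/ 54872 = 0.36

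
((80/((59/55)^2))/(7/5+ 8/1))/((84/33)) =3327500/1145249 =2.91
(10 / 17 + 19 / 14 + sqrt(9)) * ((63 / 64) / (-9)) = -1177 / 2176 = -0.54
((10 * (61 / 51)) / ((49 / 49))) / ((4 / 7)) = 2135 / 102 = 20.93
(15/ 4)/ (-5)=-0.75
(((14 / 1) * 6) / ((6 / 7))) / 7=14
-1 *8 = -8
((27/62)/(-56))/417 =-9/482608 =-0.00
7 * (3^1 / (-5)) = -4.20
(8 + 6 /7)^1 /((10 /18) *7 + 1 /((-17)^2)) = 80631 /35434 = 2.28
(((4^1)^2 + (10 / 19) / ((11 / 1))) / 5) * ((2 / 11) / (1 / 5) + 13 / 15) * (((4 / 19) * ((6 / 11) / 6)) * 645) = 169028184 / 2402455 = 70.36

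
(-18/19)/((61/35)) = -630/1159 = -0.54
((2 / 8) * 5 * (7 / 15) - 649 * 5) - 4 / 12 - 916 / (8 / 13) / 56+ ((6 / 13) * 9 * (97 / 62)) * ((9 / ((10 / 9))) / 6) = -736293871 / 225680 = -3262.56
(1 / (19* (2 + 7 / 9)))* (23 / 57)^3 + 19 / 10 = 37165819 / 19548150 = 1.90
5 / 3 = 1.67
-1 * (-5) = 5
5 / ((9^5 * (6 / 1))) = 5 / 354294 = 0.00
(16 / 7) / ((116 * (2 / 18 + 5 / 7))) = 9 / 377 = 0.02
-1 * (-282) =282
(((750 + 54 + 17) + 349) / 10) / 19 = 117 / 19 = 6.16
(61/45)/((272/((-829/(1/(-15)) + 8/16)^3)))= 55202742742763/5760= 9583809503.95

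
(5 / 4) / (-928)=-5 / 3712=-0.00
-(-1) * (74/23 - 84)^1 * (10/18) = -9290/207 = -44.88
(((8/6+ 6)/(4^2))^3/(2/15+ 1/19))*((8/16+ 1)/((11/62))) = 356345/81408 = 4.38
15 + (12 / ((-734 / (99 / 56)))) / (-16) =2466537 / 164416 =15.00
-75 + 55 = -20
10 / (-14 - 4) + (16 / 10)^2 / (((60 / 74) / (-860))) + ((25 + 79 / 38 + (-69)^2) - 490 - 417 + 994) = 18461303 / 8550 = 2159.22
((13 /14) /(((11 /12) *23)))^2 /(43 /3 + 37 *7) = 0.00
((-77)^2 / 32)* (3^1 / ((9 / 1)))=5929 / 96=61.76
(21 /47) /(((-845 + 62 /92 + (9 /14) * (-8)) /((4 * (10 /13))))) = -270480 /167126219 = -0.00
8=8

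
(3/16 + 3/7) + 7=7.62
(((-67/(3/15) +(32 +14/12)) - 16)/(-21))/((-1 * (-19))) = 1907/2394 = 0.80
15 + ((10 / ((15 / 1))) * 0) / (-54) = 15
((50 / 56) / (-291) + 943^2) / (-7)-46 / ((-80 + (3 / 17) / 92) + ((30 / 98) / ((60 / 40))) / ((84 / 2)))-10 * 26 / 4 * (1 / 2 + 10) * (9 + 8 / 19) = -133464.86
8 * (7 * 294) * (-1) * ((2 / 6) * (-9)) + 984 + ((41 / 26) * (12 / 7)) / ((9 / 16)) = 13753960 / 273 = 50380.81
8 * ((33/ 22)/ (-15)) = -4/ 5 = -0.80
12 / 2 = 6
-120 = -120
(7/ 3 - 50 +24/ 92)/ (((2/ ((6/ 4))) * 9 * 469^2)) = -3271/ 182127708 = -0.00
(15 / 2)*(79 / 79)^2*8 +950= 1010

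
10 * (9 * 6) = 540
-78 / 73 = -1.07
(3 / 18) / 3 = 1 / 18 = 0.06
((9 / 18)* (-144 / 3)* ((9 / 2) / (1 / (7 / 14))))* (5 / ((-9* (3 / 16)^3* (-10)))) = -4096 / 9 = -455.11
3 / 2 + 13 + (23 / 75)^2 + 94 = 1221683 / 11250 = 108.59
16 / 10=8 / 5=1.60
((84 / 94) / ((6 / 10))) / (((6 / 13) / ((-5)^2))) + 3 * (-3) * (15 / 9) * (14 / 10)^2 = 36148 / 705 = 51.27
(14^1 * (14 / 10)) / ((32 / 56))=34.30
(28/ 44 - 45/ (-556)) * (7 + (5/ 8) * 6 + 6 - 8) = 153545/ 24464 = 6.28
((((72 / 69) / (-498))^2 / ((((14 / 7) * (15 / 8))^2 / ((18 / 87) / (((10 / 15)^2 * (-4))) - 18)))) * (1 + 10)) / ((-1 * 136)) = 0.00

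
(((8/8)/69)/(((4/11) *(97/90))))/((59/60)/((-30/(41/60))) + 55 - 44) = 8910000/2645031211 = 0.00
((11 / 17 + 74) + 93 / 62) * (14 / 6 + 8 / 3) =12945 / 34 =380.74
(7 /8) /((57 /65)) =455 /456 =1.00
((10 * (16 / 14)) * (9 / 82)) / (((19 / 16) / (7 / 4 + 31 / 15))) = 21984 / 5453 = 4.03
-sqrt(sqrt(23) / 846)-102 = -102-23^(1 / 4) * sqrt(94) / 282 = -102.08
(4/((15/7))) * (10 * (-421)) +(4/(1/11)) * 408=30280/3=10093.33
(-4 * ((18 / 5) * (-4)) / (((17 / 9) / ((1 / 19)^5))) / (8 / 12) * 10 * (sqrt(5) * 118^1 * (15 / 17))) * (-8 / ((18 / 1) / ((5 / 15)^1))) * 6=-12234240 * sqrt(5) / 715592611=-0.04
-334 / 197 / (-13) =334 / 2561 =0.13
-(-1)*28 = 28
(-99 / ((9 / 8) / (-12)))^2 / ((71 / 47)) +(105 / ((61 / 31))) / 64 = 204614305473 / 277184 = 738189.45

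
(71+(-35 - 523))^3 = -115501303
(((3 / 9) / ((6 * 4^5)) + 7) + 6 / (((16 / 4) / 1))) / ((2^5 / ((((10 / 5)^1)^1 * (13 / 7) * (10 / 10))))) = 2036749 / 2064384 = 0.99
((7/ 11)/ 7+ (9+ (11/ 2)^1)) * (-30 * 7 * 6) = -202230/ 11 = -18384.55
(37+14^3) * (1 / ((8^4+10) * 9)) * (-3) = -927 / 4106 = -0.23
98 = 98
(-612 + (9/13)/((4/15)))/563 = -31689/29276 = -1.08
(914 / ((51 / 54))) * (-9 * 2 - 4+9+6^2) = 378396 / 17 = 22258.59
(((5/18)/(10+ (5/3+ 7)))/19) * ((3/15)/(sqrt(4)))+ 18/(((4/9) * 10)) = 258557/63840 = 4.05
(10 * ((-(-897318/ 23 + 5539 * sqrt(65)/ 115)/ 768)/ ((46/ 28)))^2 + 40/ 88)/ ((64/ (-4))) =-2170277142466067/ 3631252635648 + 13530109761 * sqrt(65)/ 9169829888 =-585.77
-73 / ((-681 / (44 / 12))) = 0.39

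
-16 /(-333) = 16 /333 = 0.05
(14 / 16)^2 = 49 / 64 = 0.77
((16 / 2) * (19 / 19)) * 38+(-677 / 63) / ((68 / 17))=75931 / 252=301.31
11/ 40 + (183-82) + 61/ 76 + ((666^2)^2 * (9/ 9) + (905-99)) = 149523863793499/ 760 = 196741926044.08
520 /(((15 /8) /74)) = 61568 /3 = 20522.67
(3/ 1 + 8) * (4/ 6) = 22/ 3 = 7.33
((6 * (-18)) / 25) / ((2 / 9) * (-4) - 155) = 972 / 35075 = 0.03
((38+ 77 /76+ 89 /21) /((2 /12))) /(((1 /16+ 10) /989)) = 23745976 /931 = 25505.88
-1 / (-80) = 1 / 80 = 0.01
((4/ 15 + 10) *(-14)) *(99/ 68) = -17787/ 85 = -209.26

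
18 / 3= 6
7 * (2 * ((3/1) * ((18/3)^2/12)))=126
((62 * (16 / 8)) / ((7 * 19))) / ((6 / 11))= 682 / 399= 1.71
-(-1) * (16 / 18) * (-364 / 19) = -2912 / 171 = -17.03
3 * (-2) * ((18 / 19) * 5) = -540 / 19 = -28.42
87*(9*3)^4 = 46235367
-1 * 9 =-9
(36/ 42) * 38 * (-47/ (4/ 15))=-40185/ 7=-5740.71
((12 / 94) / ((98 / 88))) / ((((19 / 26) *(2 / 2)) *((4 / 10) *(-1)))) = -17160 / 43757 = -0.39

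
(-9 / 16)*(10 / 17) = -45 / 136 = -0.33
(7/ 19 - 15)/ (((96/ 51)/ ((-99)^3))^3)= 623847322927310755413393/ 311296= 2004032570053295755.21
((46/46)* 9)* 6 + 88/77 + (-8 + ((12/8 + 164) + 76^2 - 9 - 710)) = 73775/14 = 5269.64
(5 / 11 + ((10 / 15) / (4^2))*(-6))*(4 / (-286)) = -9 / 3146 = -0.00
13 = 13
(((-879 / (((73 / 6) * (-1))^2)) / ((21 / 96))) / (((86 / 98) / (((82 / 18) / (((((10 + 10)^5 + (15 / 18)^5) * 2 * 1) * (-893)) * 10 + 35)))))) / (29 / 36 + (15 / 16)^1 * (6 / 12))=18078795399168 / 9343465531751397105665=0.00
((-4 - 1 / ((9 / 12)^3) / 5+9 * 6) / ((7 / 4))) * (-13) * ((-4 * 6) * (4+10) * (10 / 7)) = 11125504 / 63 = 176595.30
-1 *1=-1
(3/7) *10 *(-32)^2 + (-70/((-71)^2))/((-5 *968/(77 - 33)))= 1703454769/388157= 4388.57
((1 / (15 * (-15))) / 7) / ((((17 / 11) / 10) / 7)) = -22 / 765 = -0.03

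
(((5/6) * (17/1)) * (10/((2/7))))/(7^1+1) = 2975/48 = 61.98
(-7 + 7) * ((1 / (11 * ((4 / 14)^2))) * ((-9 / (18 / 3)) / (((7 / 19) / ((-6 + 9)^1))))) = 0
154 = 154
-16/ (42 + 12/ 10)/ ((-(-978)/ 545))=-2725/ 13203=-0.21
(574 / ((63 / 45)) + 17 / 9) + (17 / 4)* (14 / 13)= 97453 / 234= 416.47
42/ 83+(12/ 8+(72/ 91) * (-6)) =-41409/ 15106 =-2.74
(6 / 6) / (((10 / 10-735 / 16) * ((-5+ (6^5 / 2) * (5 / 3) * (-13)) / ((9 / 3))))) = 48 / 60572155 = 0.00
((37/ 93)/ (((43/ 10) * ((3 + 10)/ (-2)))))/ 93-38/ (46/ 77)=-7073316253/ 111200193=-63.61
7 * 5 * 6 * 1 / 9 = 70 / 3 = 23.33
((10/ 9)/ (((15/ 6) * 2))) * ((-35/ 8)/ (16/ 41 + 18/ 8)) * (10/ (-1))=3.68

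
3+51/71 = 264/71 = 3.72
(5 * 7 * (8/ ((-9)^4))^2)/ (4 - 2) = 1120/ 43046721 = 0.00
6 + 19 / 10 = 79 / 10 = 7.90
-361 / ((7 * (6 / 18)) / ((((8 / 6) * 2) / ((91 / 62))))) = -179056 / 637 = -281.09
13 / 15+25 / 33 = 268 / 165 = 1.62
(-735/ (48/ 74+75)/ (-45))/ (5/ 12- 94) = -0.00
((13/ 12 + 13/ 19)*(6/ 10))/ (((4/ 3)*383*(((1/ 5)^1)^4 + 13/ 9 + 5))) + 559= 2359936069517/ 4221707888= 559.00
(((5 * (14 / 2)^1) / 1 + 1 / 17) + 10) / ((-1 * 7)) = -766 / 119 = -6.44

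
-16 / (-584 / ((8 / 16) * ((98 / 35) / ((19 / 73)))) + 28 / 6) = 168 / 1091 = 0.15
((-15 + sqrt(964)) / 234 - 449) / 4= -35027 / 312 + sqrt(241) / 468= -112.23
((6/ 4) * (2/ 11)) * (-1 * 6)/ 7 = -18/ 77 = -0.23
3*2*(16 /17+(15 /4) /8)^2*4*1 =1764867 /36992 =47.71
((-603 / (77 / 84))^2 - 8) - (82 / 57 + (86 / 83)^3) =1706458220246506 / 3943614939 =432714.21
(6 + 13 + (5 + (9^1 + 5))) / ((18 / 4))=8.44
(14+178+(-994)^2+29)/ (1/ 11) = 10870827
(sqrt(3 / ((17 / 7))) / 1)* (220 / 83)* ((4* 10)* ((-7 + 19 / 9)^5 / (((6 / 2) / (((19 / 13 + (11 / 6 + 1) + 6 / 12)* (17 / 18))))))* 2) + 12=-993567.81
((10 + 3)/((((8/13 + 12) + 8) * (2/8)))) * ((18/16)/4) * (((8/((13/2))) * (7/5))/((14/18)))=1.57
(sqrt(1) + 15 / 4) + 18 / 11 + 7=589 / 44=13.39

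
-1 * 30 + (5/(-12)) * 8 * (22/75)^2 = -102218/3375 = -30.29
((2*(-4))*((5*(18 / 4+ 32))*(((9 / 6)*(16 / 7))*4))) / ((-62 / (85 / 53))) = 5956800 / 11501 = 517.94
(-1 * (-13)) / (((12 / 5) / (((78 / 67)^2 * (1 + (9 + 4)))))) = 461370 / 4489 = 102.78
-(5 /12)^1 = -5 /12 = -0.42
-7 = -7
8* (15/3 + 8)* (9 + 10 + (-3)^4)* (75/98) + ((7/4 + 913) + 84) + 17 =1759087/196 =8974.93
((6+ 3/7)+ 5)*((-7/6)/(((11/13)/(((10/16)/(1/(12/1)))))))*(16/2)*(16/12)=-41600/33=-1260.61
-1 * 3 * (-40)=120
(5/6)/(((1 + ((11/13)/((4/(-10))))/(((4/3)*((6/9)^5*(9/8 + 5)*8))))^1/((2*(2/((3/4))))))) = 6522880/1106793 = 5.89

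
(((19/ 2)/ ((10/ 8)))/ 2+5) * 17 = 748/ 5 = 149.60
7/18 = 0.39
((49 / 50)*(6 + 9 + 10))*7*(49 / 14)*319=765919 / 4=191479.75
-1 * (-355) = 355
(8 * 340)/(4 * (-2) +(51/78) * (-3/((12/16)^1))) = -17680/69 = -256.23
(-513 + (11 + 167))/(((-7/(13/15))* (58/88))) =38324/609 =62.93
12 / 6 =2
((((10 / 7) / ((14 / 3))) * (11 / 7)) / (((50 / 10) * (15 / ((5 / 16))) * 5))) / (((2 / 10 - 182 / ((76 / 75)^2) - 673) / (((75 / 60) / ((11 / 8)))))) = -1805 / 4210190201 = -0.00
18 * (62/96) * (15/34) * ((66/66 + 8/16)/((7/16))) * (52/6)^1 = 18135/119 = 152.39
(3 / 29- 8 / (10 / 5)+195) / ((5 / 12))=66504 / 145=458.65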